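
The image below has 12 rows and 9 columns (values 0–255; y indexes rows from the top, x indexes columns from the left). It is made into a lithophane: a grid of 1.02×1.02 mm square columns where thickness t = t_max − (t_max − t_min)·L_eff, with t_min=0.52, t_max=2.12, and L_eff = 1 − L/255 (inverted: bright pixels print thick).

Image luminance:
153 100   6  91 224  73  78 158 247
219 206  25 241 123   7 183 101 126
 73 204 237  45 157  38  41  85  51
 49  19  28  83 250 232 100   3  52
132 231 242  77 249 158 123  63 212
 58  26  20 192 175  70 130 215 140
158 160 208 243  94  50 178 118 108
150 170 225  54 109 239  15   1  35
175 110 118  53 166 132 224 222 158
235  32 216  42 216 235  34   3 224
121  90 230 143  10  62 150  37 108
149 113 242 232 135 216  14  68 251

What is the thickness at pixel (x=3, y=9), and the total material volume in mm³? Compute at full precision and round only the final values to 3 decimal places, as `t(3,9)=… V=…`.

t(3,9)=0.784 V=149.181

span = t_max - t_min = 2.12 - 0.52 = 1.600
L(3,9) = 42, L_eff = 1 - 42/255 = 0.835294 (inverted)
t(3,9) = 2.12 - 1.600·0.835294 = 0.784
Σt over all 12·9 pixels = 12188/85 ≈ 143.3882353
V = pitch²·Σt = 1.02²·12188/85 = 149.181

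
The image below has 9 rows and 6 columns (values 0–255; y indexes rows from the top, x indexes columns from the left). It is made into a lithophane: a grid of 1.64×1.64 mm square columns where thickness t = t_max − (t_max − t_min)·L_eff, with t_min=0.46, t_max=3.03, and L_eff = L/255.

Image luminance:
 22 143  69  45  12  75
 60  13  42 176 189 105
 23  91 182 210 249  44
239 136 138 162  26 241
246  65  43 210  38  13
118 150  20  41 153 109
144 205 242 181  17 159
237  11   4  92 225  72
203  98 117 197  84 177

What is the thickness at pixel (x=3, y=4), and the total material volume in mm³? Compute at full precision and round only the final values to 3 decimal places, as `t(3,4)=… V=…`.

t(3,4)=0.914 V=267.591

span = t_max - t_min = 3.03 - 0.46 = 2.570
L(3,4) = 210, L_eff = 210/255 = 0.823529
t(3,4) = 3.03 - 2.570·0.823529 = 0.914
Σt over all 9·6 pixels = 845673/8500 ≈ 99.4909412
V = pitch²·Σt = 1.64²·845673/8500 = 267.591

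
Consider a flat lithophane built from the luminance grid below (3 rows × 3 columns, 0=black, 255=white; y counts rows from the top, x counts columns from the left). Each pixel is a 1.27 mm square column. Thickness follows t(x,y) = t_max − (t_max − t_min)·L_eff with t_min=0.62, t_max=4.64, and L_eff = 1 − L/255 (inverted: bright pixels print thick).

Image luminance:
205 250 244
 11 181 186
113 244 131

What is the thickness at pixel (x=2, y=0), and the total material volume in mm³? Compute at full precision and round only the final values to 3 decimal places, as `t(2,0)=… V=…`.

t(2,0)=4.467 V=48.793

span = t_max - t_min = 4.64 - 0.62 = 4.020
L(2,0) = 244, L_eff = 1 - 244/255 = 0.043137 (inverted)
t(2,0) = 4.64 - 4.020·0.043137 = 4.467
Σt over all 3·3 pixels = 12857/425 ≈ 30.2517647
V = pitch²·Σt = 1.27²·12857/425 = 48.793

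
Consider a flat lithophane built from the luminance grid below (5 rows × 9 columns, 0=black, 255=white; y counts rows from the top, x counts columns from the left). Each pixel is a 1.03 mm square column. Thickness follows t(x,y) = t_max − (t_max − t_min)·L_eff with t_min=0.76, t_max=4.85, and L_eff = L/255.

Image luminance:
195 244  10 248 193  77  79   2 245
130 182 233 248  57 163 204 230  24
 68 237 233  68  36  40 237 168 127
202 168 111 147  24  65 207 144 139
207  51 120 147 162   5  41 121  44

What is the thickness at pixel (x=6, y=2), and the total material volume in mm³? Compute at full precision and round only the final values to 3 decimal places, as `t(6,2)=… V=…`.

span = t_max - t_min = 4.85 - 0.76 = 4.090
L(6,2) = 237, L_eff = 237/255 = 0.929412
t(6,2) = 4.85 - 4.090·0.929412 = 1.049
Σt over all 5·9 pixels = 769357/6375 ≈ 120.6834510
V = pitch²·Σt = 1.03²·769357/6375 = 128.033

t(6,2)=1.049 V=128.033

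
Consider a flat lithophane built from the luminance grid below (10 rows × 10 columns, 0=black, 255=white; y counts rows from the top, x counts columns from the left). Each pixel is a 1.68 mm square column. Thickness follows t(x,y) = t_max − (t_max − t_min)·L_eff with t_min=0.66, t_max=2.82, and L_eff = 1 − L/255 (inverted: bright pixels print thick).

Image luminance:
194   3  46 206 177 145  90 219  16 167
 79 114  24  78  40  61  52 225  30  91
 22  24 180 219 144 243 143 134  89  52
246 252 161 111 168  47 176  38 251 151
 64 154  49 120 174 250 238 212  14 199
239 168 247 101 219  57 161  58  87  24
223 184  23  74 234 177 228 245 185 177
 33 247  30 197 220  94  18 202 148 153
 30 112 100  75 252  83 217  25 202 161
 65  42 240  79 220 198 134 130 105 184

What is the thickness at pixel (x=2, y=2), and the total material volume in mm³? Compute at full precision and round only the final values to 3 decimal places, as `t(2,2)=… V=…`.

span = t_max - t_min = 2.82 - 0.66 = 2.160
L(2,2) = 180, L_eff = 1 - 180/255 = 0.294118 (inverted)
t(2,2) = 2.82 - 2.160·0.294118 = 2.185
Σt over all 10·10 pixels = 383052/2125 ≈ 180.2597647
V = pitch²·Σt = 1.68²·383052/2125 = 508.765

t(2,2)=2.185 V=508.765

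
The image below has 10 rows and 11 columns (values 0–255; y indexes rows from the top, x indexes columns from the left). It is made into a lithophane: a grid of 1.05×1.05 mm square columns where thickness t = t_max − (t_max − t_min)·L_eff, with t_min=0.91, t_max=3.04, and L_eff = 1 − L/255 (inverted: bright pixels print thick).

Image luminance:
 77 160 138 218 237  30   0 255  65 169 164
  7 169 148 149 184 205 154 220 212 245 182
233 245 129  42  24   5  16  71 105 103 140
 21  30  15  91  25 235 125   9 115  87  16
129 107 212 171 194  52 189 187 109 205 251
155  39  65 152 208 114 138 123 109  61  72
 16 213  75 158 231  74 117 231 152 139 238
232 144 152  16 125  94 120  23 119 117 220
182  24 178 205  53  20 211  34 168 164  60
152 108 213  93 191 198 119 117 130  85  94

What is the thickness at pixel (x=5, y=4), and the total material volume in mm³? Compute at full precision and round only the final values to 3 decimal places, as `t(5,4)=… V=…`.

span = t_max - t_min = 3.04 - 0.91 = 2.130
L(5,4) = 52, L_eff = 1 - 52/255 = 0.796078 (inverted)
t(5,4) = 3.04 - 2.130·0.796078 = 1.344
Σt over all 10·11 pixels = 1853157/8500 ≈ 218.0184706
V = pitch²·Σt = 1.05²·1853157/8500 = 240.365

t(5,4)=1.344 V=240.365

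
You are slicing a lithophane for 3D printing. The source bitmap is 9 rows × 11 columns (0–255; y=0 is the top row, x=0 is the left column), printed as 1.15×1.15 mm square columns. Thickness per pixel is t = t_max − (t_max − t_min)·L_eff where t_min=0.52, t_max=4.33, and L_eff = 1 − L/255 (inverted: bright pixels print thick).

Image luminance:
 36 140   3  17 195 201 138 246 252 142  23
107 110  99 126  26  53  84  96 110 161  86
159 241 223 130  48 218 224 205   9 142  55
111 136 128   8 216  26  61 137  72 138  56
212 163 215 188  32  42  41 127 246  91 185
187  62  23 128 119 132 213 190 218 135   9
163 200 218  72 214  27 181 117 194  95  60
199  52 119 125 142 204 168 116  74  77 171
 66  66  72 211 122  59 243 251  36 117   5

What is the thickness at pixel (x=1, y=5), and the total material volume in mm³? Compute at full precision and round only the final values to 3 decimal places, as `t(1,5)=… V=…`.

span = t_max - t_min = 4.33 - 0.52 = 3.810
L(1,5) = 62, L_eff = 1 - 62/255 = 0.756863 (inverted)
t(1,5) = 4.33 - 3.810·0.756863 = 1.446
Σt over all 9·11 pixels = 502714/2125 ≈ 236.5712941
V = pitch²·Σt = 1.15²·502714/2125 = 312.866

t(1,5)=1.446 V=312.866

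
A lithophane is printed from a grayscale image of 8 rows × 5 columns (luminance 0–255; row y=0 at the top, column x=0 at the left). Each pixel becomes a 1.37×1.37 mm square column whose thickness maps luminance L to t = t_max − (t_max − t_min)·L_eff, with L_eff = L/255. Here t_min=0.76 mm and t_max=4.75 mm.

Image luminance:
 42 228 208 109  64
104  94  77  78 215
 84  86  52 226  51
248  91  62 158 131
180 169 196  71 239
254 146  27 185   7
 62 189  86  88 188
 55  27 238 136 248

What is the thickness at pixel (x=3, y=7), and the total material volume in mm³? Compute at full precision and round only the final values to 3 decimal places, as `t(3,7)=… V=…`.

span = t_max - t_min = 4.75 - 0.76 = 3.990
L(3,7) = 136, L_eff = 136/255 = 0.533333
t(3,7) = 4.75 - 3.990·0.533333 = 2.622
Σt over all 8·5 pixels = 923533/8500 ≈ 108.6509412
V = pitch²·Σt = 1.37²·923533/8500 = 203.927

t(3,7)=2.622 V=203.927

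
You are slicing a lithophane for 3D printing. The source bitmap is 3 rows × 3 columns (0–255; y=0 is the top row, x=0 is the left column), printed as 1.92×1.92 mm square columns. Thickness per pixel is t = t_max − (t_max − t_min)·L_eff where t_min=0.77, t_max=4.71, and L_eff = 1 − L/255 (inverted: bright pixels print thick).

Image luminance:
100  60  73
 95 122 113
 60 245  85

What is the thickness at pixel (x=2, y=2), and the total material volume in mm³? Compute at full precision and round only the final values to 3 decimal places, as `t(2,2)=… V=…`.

t(2,2)=2.083 V=79.828

span = t_max - t_min = 4.71 - 0.77 = 3.940
L(2,2) = 85, L_eff = 1 - 85/255 = 0.666667 (inverted)
t(2,2) = 4.71 - 3.940·0.666667 = 2.083
Σt over all 3·3 pixels = 552197/25500 ≈ 21.6547843
V = pitch²·Σt = 1.92²·552197/25500 = 79.828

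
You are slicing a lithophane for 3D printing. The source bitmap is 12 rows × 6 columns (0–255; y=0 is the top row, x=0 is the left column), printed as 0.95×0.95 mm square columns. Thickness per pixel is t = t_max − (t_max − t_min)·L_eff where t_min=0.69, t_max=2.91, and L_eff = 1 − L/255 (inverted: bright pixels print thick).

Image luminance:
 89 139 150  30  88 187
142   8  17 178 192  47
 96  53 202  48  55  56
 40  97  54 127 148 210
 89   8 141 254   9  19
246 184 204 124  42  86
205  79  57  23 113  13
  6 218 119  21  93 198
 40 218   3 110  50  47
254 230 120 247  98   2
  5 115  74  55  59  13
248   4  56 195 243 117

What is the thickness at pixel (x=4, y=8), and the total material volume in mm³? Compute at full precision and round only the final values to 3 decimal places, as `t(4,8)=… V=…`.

t(4,8)=1.125 V=104.605

span = t_max - t_min = 2.91 - 0.69 = 2.220
L(4,8) = 50, L_eff = 1 - 50/255 = 0.803922 (inverted)
t(4,8) = 2.91 - 2.220·0.803922 = 1.125
Σt over all 12·6 pixels = 492599/4250 ≈ 115.9056471
V = pitch²·Σt = 0.95²·492599/4250 = 104.605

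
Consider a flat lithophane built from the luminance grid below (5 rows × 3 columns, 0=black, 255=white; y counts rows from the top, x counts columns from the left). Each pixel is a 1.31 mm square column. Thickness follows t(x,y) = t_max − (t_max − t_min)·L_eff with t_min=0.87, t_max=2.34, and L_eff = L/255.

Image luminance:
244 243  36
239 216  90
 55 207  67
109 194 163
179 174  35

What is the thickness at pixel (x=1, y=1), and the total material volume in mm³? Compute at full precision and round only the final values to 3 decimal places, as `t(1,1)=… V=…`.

t(1,1)=1.095 V=37.966

span = t_max - t_min = 2.34 - 0.87 = 1.470
L(1,1) = 216, L_eff = 216/255 = 0.847059
t(1,1) = 2.34 - 1.470·0.847059 = 1.095
Σt over all 5·3 pixels = 188051/8500 ≈ 22.1236471
V = pitch²·Σt = 1.31²·188051/8500 = 37.966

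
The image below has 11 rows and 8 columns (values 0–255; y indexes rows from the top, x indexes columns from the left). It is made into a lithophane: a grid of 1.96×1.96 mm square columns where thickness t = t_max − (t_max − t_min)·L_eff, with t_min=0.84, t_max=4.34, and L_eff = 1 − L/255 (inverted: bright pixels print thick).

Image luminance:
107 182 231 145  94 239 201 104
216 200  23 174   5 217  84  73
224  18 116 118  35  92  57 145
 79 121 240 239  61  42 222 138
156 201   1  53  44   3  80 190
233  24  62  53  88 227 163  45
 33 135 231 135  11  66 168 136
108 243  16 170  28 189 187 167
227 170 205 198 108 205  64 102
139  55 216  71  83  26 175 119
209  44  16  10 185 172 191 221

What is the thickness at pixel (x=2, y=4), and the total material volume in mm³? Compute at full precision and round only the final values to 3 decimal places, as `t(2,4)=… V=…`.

span = t_max - t_min = 4.34 - 0.84 = 3.500
L(2,4) = 1, L_eff = 1 - 1/255 = 0.996078 (inverted)
t(2,4) = 4.34 - 3.500·0.996078 = 0.854
Σt over all 11·8 pixels = 576961/2550 ≈ 226.2592157
V = pitch²·Σt = 1.96²·576961/2550 = 869.197

t(2,4)=0.854 V=869.197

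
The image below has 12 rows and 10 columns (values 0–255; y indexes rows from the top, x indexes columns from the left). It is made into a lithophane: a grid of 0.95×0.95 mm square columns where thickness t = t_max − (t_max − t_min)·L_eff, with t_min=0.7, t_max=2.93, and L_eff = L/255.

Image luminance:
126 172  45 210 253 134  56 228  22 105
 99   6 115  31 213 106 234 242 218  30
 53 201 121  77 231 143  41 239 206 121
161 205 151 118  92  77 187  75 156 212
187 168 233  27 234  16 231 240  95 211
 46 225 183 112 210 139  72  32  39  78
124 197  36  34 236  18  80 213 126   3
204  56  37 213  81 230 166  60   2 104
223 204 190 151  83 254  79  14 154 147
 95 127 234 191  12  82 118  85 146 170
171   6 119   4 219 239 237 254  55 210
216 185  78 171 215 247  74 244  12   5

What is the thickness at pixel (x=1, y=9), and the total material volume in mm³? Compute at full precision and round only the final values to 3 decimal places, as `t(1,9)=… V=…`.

t(1,9)=1.819 V=189.225

span = t_max - t_min = 2.93 - 0.7 = 2.230
L(1,9) = 127, L_eff = 127/255 = 0.498039
t(1,9) = 2.93 - 2.230·0.498039 = 1.819
Σt over all 12·10 pixels = 178217/850 ≈ 209.6670588
V = pitch²·Σt = 0.95²·178217/850 = 189.225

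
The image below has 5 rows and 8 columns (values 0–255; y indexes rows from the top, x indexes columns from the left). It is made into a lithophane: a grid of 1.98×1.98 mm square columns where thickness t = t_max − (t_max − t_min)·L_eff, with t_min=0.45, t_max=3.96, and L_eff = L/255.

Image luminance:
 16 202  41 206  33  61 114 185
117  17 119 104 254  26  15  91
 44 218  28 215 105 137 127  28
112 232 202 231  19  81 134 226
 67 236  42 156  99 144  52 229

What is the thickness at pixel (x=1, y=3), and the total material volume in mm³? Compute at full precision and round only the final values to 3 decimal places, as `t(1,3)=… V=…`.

span = t_max - t_min = 3.96 - 0.45 = 3.510
L(1,3) = 232, L_eff = 232/255 = 0.909804
t(1,3) = 3.96 - 3.510·0.909804 = 0.767
Σt over all 5·8 pixels = 157779/1700 ≈ 92.8111765
V = pitch²·Σt = 1.98²·157779/1700 = 363.857

t(1,3)=0.767 V=363.857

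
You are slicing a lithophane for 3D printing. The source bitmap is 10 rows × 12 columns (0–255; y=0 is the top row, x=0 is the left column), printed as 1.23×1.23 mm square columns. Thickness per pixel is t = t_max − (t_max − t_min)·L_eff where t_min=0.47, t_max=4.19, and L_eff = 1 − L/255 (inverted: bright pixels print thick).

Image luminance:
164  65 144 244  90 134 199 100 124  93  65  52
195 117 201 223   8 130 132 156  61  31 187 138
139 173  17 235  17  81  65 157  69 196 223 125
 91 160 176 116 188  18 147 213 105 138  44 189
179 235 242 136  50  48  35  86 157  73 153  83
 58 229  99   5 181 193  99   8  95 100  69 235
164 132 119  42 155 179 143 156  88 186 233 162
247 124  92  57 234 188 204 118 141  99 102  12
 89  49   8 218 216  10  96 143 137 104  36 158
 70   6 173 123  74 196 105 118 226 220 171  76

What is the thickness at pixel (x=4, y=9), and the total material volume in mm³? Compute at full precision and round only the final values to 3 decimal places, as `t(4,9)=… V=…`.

span = t_max - t_min = 4.19 - 0.47 = 3.720
L(4,9) = 74, L_eff = 1 - 74/255 = 0.709804 (inverted)
t(4,9) = 4.19 - 3.720·0.709804 = 1.550
Σt over all 10·12 pixels = 590492/2125 ≈ 277.8785882
V = pitch²·Σt = 1.23²·590492/2125 = 420.403

t(4,9)=1.550 V=420.403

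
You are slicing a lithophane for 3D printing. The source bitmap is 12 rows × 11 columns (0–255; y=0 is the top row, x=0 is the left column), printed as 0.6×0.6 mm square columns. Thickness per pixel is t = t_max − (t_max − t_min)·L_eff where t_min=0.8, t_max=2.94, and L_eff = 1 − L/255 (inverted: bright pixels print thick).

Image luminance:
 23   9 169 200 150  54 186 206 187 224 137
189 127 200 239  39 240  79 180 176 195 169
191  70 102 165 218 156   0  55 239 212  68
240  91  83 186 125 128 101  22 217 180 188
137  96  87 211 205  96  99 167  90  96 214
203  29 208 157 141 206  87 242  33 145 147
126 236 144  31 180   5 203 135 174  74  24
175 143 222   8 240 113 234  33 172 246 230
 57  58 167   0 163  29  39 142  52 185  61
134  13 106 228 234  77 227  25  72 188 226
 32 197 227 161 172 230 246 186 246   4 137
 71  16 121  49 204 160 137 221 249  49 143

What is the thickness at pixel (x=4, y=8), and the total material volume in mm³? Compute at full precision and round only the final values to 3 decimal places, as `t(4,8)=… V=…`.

span = t_max - t_min = 2.94 - 0.8 = 2.140
L(4,8) = 163, L_eff = 1 - 163/255 = 0.360784 (inverted)
t(4,8) = 2.94 - 2.140·0.360784 = 2.168
Σt over all 12·11 pixels = 66304/255 ≈ 260.0156863
V = pitch²·Σt = 0.6²·66304/255 = 93.606

t(4,8)=2.168 V=93.606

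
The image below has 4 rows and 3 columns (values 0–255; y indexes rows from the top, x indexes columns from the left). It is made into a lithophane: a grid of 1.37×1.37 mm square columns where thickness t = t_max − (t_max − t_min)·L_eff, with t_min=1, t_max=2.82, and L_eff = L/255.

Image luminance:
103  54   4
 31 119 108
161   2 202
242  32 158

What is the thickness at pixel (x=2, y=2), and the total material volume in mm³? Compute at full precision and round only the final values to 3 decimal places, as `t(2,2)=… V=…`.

span = t_max - t_min = 2.82 - 1 = 1.820
L(2,2) = 202, L_eff = 202/255 = 0.792157
t(2,2) = 2.82 - 1.820·0.792157 = 1.378
Σt over all 4·3 pixels = 160402/6375 ≈ 25.1610980
V = pitch²·Σt = 1.37²·160402/6375 = 47.225

t(2,2)=1.378 V=47.225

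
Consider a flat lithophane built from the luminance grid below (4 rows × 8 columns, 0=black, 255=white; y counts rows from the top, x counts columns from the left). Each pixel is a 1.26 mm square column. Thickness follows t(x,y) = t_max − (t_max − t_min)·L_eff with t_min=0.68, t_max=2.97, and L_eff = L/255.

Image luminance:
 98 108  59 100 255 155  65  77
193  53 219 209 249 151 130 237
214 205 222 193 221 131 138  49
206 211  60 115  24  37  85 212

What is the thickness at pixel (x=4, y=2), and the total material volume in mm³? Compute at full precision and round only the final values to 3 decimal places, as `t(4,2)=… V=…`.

span = t_max - t_min = 2.97 - 0.68 = 2.290
L(4,2) = 221, L_eff = 221/255 = 0.866667
t(4,2) = 2.97 - 2.290·0.866667 = 0.985
Σt over all 4·8 pixels = 1351571/25500 ≈ 53.0027843
V = pitch²·Σt = 1.26²·1351571/25500 = 84.147

t(4,2)=0.985 V=84.147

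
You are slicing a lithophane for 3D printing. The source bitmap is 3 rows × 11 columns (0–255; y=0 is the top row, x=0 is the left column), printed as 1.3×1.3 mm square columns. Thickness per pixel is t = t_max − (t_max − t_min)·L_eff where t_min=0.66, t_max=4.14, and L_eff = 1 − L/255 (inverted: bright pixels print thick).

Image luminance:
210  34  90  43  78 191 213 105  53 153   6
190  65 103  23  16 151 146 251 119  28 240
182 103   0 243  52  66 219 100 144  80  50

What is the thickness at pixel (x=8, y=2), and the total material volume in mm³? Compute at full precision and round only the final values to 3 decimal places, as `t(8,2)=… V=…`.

span = t_max - t_min = 4.14 - 0.66 = 3.480
L(8,2) = 144, L_eff = 1 - 144/255 = 0.435294 (inverted)
t(8,2) = 4.14 - 3.480·0.435294 = 2.625
Σt over all 3·11 pixels = 309891/4250 ≈ 72.9155294
V = pitch²·Σt = 1.3²·309891/4250 = 123.227

t(8,2)=2.625 V=123.227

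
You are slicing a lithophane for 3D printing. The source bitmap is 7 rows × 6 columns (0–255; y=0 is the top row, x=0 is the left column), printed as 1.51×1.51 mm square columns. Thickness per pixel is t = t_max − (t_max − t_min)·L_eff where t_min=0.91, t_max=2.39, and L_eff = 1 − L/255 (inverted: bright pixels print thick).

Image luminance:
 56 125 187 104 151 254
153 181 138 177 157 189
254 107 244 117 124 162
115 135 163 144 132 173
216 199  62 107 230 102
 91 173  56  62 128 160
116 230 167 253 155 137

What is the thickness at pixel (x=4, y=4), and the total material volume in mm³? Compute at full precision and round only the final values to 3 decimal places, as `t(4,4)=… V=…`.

t(4,4)=2.245 V=171.655

span = t_max - t_min = 2.39 - 0.91 = 1.480
L(4,4) = 230, L_eff = 1 - 230/255 = 0.098039 (inverted)
t(4,4) = 2.39 - 1.480·0.098039 = 2.245
Σt over all 7·6 pixels = 959869/12750 ≈ 75.2838431
V = pitch²·Σt = 1.51²·959869/12750 = 171.655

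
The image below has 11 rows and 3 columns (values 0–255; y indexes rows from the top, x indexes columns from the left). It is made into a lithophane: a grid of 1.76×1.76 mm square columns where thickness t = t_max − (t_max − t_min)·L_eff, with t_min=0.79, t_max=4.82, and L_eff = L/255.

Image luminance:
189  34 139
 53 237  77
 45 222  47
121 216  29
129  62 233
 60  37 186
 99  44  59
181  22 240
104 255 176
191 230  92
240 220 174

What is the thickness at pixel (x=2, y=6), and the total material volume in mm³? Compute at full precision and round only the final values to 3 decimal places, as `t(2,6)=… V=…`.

t(2,6)=3.888 V=275.201

span = t_max - t_min = 4.82 - 0.79 = 4.030
L(2,6) = 59, L_eff = 59/255 = 0.231373
t(2,6) = 4.82 - 4.030·0.231373 = 3.888
Σt over all 11·3 pixels = 755167/8500 ≈ 88.8431765
V = pitch²·Σt = 1.76²·755167/8500 = 275.201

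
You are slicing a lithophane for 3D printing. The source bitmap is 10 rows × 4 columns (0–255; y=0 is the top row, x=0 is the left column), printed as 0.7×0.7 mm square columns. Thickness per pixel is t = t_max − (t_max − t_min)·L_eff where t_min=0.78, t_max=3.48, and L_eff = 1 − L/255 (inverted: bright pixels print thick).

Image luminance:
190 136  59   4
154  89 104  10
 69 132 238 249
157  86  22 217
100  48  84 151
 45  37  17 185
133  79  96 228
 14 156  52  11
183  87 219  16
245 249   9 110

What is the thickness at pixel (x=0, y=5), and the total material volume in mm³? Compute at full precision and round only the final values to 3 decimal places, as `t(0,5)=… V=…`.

t(0,5)=1.256 V=38.479

span = t_max - t_min = 3.48 - 0.78 = 2.700
L(0,5) = 45, L_eff = 1 - 45/255 = 0.823529 (inverted)
t(0,5) = 3.48 - 2.700·0.823529 = 1.256
Σt over all 10·4 pixels = 1335/17 ≈ 78.5294118
V = pitch²·Σt = 0.7²·1335/17 = 38.479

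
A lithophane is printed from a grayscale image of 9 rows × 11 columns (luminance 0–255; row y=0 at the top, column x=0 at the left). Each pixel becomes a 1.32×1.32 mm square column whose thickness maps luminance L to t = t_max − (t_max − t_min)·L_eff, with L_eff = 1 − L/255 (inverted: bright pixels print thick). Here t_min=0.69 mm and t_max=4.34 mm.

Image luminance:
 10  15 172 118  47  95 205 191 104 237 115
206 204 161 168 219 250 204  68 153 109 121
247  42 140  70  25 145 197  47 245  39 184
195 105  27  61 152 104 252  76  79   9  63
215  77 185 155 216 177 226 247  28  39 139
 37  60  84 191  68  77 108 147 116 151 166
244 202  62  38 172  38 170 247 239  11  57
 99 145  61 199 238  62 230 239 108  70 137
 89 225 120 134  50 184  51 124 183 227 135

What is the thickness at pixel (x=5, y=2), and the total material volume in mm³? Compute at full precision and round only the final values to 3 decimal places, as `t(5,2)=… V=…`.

t(5,2)=2.765 V=447.611

span = t_max - t_min = 4.34 - 0.69 = 3.650
L(5,2) = 145, L_eff = 1 - 145/255 = 0.431373 (inverted)
t(5,2) = 4.34 - 3.650·0.431373 = 2.765
Σt over all 9·11 pixels = 19267/75 ≈ 256.8933333
V = pitch²·Σt = 1.32²·19267/75 = 447.611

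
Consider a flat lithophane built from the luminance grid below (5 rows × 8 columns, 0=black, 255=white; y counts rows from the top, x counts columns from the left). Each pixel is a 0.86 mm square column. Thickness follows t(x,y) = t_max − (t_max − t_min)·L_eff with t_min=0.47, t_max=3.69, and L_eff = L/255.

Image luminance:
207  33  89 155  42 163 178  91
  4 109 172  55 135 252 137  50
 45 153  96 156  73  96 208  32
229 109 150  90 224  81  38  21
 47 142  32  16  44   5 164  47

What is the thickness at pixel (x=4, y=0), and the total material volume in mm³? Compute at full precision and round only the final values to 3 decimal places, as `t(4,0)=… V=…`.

t(4,0)=3.160 V=70.220

span = t_max - t_min = 3.69 - 0.47 = 3.220
L(4,0) = 42, L_eff = 42/255 = 0.164706
t(4,0) = 3.69 - 3.220·0.164706 = 3.160
Σt over all 5·8 pixels = 40351/425 ≈ 94.9435294
V = pitch²·Σt = 0.86²·40351/425 = 70.220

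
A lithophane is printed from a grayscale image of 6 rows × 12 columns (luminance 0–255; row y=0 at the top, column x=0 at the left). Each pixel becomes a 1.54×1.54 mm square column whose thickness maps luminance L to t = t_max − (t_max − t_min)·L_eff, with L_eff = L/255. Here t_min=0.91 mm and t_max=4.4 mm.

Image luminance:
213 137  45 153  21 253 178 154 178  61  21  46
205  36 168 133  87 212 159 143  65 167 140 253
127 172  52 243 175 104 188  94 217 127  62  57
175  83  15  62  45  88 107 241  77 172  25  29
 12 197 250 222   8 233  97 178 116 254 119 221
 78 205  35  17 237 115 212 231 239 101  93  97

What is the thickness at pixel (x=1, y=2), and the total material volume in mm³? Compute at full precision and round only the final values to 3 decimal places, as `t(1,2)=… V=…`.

t(1,2)=2.046 V=441.930

span = t_max - t_min = 4.4 - 0.91 = 3.490
L(1,2) = 172, L_eff = 172/255 = 0.674510
t(1,2) = 4.4 - 3.490·0.674510 = 2.046
Σt over all 6·12 pixels = 1187933/6375 ≈ 186.3424314
V = pitch²·Σt = 1.54²·1187933/6375 = 441.930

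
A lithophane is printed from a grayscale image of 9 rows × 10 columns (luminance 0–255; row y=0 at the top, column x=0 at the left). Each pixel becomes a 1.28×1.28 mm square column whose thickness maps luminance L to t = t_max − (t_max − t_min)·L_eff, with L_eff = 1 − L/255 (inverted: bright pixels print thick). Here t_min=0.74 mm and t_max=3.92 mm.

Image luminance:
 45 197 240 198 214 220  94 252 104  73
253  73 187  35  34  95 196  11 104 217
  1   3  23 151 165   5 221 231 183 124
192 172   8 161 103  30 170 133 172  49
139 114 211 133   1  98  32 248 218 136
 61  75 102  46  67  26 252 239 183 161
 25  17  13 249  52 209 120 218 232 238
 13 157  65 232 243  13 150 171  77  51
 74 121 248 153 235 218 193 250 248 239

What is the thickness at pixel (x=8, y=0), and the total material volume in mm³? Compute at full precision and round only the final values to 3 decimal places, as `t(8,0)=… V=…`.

t(8,0)=2.037 V=358.488

span = t_max - t_min = 3.92 - 0.74 = 3.180
L(8,0) = 104, L_eff = 1 - 104/255 = 0.592157 (inverted)
t(8,0) = 3.92 - 3.180·0.592157 = 2.037
Σt over all 9·10 pixels = 185983/850 ≈ 218.8035294
V = pitch²·Σt = 1.28²·185983/850 = 358.488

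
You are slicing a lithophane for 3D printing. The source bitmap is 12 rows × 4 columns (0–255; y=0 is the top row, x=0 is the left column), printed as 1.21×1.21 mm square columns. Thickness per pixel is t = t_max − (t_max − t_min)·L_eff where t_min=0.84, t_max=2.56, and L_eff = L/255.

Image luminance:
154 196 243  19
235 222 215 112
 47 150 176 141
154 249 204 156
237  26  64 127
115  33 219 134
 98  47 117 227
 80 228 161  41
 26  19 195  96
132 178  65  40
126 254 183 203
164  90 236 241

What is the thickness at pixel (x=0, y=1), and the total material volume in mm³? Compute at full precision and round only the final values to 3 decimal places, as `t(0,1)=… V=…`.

t(0,1)=0.975 V=112.015

span = t_max - t_min = 2.56 - 0.84 = 1.720
L(0,1) = 235, L_eff = 235/255 = 0.921569
t(0,1) = 2.56 - 1.720·0.921569 = 0.975
Σt over all 12·4 pixels = 97547/1275 ≈ 76.5074510
V = pitch²·Σt = 1.21²·97547/1275 = 112.015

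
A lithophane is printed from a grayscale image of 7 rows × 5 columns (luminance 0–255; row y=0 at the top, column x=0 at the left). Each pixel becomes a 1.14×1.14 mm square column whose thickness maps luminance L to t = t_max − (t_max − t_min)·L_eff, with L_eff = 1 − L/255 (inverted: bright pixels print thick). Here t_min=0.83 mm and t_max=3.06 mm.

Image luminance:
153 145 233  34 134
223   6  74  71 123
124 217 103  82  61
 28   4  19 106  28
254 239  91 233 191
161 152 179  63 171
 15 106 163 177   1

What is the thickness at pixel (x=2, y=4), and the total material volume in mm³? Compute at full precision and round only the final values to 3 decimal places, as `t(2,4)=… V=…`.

t(2,4)=1.626 V=85.078

span = t_max - t_min = 3.06 - 0.83 = 2.230
L(2,4) = 91, L_eff = 1 - 91/255 = 0.643137 (inverted)
t(2,4) = 3.06 - 2.230·0.643137 = 1.626
Σt over all 7·5 pixels = 556449/8500 ≈ 65.4645882
V = pitch²·Σt = 1.14²·556449/8500 = 85.078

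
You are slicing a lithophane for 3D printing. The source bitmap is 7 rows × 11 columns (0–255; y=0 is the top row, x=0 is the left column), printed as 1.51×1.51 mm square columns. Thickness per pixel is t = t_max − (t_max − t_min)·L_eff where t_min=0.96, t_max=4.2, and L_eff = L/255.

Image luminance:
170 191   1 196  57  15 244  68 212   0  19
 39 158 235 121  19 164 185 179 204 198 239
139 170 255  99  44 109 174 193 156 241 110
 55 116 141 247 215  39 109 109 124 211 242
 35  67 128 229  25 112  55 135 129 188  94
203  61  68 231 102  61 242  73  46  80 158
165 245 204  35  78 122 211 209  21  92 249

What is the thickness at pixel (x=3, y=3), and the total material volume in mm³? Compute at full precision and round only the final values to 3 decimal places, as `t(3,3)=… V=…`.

span = t_max - t_min = 4.2 - 0.96 = 3.240
L(3,3) = 247, L_eff = 247/255 = 0.968627
t(3,3) = 4.2 - 3.240·0.968627 = 1.062
Σt over all 7·11 pixels = 81474/425 ≈ 191.7035294
V = pitch²·Σt = 1.51²·81474/425 = 437.103

t(3,3)=1.062 V=437.103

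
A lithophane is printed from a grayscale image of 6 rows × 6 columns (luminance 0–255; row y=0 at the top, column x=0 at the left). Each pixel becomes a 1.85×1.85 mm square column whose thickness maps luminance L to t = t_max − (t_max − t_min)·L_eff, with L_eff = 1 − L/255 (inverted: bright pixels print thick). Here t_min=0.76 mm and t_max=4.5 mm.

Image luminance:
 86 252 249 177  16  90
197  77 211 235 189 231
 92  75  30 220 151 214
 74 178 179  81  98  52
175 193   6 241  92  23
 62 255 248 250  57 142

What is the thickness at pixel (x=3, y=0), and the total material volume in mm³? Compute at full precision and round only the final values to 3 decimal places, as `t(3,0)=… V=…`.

span = t_max - t_min = 4.5 - 0.76 = 3.740
L(3,0) = 177, L_eff = 1 - 177/255 = 0.305882 (inverted)
t(3,0) = 4.5 - 3.740·0.305882 = 3.356
Σt over all 6·6 pixels = 38849/375 ≈ 103.5973333
V = pitch²·Σt = 1.85²·38849/375 = 354.562

t(3,0)=3.356 V=354.562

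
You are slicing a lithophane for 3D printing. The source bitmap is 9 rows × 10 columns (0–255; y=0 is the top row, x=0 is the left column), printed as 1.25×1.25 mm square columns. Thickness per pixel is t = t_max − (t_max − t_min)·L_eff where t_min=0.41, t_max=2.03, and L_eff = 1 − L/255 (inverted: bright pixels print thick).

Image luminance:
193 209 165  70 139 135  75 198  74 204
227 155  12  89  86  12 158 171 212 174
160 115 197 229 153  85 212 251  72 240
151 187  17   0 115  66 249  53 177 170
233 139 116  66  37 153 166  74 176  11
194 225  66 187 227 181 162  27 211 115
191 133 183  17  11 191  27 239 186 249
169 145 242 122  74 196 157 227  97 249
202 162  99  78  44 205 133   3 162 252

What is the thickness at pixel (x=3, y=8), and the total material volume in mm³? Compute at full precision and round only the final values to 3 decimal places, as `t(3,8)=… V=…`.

t(3,8)=0.906 V=185.390

span = t_max - t_min = 2.03 - 0.41 = 1.620
L(3,8) = 78, L_eff = 1 - 78/255 = 0.694118 (inverted)
t(3,8) = 2.03 - 1.620·0.694118 = 0.906
Σt over all 9·10 pixels = 504261/4250 ≈ 118.6496471
V = pitch²·Σt = 1.25²·504261/4250 = 185.390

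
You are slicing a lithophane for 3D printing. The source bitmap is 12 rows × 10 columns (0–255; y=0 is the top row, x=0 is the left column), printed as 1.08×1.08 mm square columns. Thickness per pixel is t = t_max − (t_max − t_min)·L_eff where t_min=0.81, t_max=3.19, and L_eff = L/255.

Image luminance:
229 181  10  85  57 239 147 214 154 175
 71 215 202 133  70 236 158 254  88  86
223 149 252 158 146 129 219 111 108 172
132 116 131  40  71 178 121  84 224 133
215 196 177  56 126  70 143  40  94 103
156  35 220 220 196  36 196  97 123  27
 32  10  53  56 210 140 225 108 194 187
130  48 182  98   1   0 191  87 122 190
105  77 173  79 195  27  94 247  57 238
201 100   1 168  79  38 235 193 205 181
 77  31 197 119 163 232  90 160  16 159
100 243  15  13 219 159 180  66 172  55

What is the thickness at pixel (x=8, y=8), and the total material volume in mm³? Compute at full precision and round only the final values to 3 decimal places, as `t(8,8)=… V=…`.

span = t_max - t_min = 3.19 - 0.81 = 2.380
L(8,8) = 57, L_eff = 57/255 = 0.223529
t(8,8) = 3.19 - 2.380·0.223529 = 2.658
Σt over all 12·10 pixels = 3523/15 ≈ 234.8666667
V = pitch²·Σt = 1.08²·3523/15 = 273.948

t(8,8)=2.658 V=273.948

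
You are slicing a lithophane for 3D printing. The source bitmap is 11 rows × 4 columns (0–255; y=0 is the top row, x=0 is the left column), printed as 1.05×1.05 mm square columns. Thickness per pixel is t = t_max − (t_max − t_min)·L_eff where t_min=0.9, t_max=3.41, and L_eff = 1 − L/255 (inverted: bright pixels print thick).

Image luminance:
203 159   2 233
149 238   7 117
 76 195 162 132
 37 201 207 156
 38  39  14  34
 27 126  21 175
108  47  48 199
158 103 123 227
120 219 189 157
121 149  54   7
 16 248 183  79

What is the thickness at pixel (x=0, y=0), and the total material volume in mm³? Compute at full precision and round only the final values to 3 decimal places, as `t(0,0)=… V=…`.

span = t_max - t_min = 3.41 - 0.9 = 2.510
L(0,0) = 203, L_eff = 1 - 203/255 = 0.203922 (inverted)
t(0,0) = 3.41 - 2.510·0.203922 = 2.898
Σt over all 11·4 pixels = 2340853/25500 ≈ 91.7981569
V = pitch²·Σt = 1.05²·2340853/25500 = 101.207

t(0,0)=2.898 V=101.207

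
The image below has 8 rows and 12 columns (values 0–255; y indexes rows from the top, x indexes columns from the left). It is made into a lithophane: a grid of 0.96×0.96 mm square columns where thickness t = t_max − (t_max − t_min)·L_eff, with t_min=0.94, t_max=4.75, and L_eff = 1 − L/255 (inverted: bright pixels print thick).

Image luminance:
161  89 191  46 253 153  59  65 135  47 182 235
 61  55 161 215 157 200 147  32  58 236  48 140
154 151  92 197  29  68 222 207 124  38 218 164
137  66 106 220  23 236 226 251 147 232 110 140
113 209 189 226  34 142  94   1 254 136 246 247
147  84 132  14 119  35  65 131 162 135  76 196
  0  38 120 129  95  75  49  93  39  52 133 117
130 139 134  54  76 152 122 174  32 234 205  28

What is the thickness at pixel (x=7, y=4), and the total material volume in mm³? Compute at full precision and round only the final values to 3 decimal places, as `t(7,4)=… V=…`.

t(7,4)=0.955 V=252.410

span = t_max - t_min = 4.75 - 0.94 = 3.810
L(7,4) = 1, L_eff = 1 - 1/255 = 0.996078 (inverted)
t(7,4) = 4.75 - 3.810·0.996078 = 0.955
Σt over all 8·12 pixels = 273.882
V = pitch²·Σt = 0.96²·273.882 = 252.410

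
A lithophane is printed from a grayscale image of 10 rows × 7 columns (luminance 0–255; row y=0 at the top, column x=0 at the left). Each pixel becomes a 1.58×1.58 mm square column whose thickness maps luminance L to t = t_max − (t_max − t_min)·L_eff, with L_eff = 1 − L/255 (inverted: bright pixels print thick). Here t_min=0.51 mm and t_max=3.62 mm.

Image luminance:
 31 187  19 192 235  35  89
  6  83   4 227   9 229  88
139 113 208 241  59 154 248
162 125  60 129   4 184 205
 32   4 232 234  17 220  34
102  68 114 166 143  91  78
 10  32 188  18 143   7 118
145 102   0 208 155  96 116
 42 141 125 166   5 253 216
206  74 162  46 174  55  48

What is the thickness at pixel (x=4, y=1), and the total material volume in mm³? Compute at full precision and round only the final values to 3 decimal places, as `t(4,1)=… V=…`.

span = t_max - t_min = 3.62 - 0.51 = 3.110
L(4,1) = 9, L_eff = 1 - 9/255 = 0.964706 (inverted)
t(4,1) = 3.62 - 3.110·0.964706 = 0.620
Σt over all 10·7 pixels = 3414211/25500 ≈ 133.8906275
V = pitch²·Σt = 1.58²·3414211/25500 = 334.245

t(4,1)=0.620 V=334.245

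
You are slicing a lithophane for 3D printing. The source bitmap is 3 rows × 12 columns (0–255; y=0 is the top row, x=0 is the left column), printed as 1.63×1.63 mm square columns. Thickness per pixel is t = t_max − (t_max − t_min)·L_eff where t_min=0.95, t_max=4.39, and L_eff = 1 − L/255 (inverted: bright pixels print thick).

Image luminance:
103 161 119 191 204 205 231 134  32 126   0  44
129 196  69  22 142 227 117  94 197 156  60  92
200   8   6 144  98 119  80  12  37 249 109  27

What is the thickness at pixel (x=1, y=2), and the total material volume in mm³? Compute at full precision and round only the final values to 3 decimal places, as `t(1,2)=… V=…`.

span = t_max - t_min = 4.39 - 0.95 = 3.440
L(1,2) = 8, L_eff = 1 - 8/255 = 0.968627 (inverted)
t(1,2) = 4.39 - 3.440·0.968627 = 1.058
Σt over all 3·12 pixels = 38271/425 ≈ 90.0494118
V = pitch²·Σt = 1.63²·38271/425 = 239.252

t(1,2)=1.058 V=239.252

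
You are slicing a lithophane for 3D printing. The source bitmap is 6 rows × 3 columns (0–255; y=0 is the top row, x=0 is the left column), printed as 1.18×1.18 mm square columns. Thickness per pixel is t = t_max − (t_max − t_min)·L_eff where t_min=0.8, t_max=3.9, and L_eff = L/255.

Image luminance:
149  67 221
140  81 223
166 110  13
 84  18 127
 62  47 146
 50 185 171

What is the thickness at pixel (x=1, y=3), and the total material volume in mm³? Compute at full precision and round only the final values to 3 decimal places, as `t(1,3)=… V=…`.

span = t_max - t_min = 3.9 - 0.8 = 3.100
L(1,3) = 18, L_eff = 18/255 = 0.070588
t(1,3) = 3.9 - 3.100·0.070588 = 3.681
Σt over all 6·3 pixels = 2303/51 ≈ 45.1568627
V = pitch²·Σt = 1.18²·2303/51 = 62.876

t(1,3)=3.681 V=62.876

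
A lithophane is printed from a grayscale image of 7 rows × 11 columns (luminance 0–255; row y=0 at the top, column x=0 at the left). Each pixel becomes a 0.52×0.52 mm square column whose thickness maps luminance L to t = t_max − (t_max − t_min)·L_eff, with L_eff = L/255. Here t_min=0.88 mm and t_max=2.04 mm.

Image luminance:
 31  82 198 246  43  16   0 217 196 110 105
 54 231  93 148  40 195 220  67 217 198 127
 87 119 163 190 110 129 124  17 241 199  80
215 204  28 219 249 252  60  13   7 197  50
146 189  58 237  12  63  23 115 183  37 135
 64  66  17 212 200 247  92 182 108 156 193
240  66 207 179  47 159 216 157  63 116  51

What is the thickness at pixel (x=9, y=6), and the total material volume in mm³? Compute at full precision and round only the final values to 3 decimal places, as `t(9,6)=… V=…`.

t(9,6)=1.512 V=30.146

span = t_max - t_min = 2.04 - 0.88 = 1.160
L(9,6) = 116, L_eff = 116/255 = 0.454902
t(9,6) = 2.04 - 1.160·0.454902 = 1.512
Σt over all 7·11 pixels = 236906/2125 ≈ 111.4851765
V = pitch²·Σt = 0.52²·236906/2125 = 30.146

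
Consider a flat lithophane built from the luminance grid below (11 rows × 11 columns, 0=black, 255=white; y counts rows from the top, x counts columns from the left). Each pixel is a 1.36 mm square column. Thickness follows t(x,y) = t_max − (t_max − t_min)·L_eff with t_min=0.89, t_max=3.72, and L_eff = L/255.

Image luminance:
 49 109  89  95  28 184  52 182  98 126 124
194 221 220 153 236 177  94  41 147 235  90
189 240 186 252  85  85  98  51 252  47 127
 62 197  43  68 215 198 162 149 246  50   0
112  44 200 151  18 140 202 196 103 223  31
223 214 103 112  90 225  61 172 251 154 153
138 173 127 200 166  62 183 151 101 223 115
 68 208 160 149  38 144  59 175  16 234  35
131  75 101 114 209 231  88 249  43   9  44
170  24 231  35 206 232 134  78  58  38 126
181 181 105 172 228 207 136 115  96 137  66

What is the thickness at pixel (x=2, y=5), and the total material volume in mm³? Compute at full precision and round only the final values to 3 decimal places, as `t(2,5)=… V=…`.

span = t_max - t_min = 3.72 - 0.89 = 2.830
L(2,5) = 103, L_eff = 103/255 = 0.403922
t(2,5) = 3.72 - 2.830·0.403922 = 2.577
Σt over all 11·11 pixels = 2288481/8500 ≈ 269.2330588
V = pitch²·Σt = 1.36²·2288481/8500 = 497.973

t(2,5)=2.577 V=497.973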